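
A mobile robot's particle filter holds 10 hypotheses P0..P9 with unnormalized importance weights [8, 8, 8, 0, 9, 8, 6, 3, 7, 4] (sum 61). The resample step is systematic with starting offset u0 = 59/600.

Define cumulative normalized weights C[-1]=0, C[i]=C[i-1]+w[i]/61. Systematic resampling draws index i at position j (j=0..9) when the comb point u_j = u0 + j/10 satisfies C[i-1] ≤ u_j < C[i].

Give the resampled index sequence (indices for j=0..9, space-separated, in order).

0 1 2 4 4 5 6 7 8 9

C = [8/61, 16/61, 24/61, 24/61, 33/61, 41/61, 47/61, 50/61, 57/61, 1]
j=0: u_0=59/600 ∈ [0, 8/61) → index 0
j=1: u_1=119/600 ∈ [8/61, 16/61) → index 1
j=2: u_2=179/600 ∈ [16/61, 24/61) → index 2
j=3: u_3=239/600 ∈ [24/61, 33/61) → index 4
j=4: u_4=299/600 ∈ [24/61, 33/61) → index 4
j=5: u_5=359/600 ∈ [33/61, 41/61) → index 5
j=6: u_6=419/600 ∈ [41/61, 47/61) → index 6
j=7: u_7=479/600 ∈ [47/61, 50/61) → index 7
j=8: u_8=539/600 ∈ [50/61, 57/61) → index 8
j=9: u_9=599/600 ∈ [57/61, 1) → index 9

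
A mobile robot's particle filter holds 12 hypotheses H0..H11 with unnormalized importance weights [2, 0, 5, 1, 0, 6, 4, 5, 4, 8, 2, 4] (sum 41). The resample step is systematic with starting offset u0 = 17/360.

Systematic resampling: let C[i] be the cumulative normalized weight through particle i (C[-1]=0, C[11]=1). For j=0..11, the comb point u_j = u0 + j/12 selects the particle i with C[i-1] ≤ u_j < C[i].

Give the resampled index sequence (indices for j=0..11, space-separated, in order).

C = [2/41, 2/41, 7/41, 8/41, 8/41, 14/41, 18/41, 23/41, 27/41, 35/41, 37/41, 1]
j=0: u_0=17/360 ∈ [0, 2/41) → index 0
j=1: u_1=47/360 ∈ [2/41, 7/41) → index 2
j=2: u_2=77/360 ∈ [8/41, 14/41) → index 5
j=3: u_3=107/360 ∈ [8/41, 14/41) → index 5
j=4: u_4=137/360 ∈ [14/41, 18/41) → index 6
j=5: u_5=167/360 ∈ [18/41, 23/41) → index 7
j=6: u_6=197/360 ∈ [18/41, 23/41) → index 7
j=7: u_7=227/360 ∈ [23/41, 27/41) → index 8
j=8: u_8=257/360 ∈ [27/41, 35/41) → index 9
j=9: u_9=287/360 ∈ [27/41, 35/41) → index 9
j=10: u_10=317/360 ∈ [35/41, 37/41) → index 10
j=11: u_11=347/360 ∈ [37/41, 1) → index 11

0 2 5 5 6 7 7 8 9 9 10 11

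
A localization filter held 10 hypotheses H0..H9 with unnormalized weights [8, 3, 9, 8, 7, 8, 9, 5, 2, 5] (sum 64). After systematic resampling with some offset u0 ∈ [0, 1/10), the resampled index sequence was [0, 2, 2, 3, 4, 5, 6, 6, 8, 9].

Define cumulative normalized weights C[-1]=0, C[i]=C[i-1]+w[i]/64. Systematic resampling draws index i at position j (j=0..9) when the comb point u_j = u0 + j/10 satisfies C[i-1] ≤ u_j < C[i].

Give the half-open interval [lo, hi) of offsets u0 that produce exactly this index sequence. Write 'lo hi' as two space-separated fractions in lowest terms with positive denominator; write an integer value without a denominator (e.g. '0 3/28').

29/320 1/10

C = [1/8, 11/64, 5/16, 7/16, 35/64, 43/64, 13/16, 57/64, 59/64, 1]
j=0 picked index 0: u0 ∈ [0, 1/8)
j=1 picked index 2: u0 ∈ [23/320, 17/80)
j=2 picked index 2: u0 ∈ [-9/320, 9/80)
j=3 picked index 3: u0 ∈ [1/80, 11/80)
j=4 picked index 4: u0 ∈ [3/80, 47/320)
j=5 picked index 5: u0 ∈ [3/64, 11/64)
j=6 picked index 6: u0 ∈ [23/320, 17/80)
j=7 picked index 6: u0 ∈ [-9/320, 9/80)
j=8 picked index 8: u0 ∈ [29/320, 39/320)
j=9 picked index 9: u0 ∈ [7/320, 1/10)
intersection: [29/320, 1/10)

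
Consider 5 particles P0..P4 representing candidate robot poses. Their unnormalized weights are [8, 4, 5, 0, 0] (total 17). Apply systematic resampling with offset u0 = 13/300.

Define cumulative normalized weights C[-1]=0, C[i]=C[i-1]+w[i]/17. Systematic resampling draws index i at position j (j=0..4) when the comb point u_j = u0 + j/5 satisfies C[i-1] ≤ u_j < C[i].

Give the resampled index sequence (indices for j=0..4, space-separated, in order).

0 0 0 1 2

C = [8/17, 12/17, 1, 1, 1]
j=0: u_0=13/300 ∈ [0, 8/17) → index 0
j=1: u_1=73/300 ∈ [0, 8/17) → index 0
j=2: u_2=133/300 ∈ [0, 8/17) → index 0
j=3: u_3=193/300 ∈ [8/17, 12/17) → index 1
j=4: u_4=253/300 ∈ [12/17, 1) → index 2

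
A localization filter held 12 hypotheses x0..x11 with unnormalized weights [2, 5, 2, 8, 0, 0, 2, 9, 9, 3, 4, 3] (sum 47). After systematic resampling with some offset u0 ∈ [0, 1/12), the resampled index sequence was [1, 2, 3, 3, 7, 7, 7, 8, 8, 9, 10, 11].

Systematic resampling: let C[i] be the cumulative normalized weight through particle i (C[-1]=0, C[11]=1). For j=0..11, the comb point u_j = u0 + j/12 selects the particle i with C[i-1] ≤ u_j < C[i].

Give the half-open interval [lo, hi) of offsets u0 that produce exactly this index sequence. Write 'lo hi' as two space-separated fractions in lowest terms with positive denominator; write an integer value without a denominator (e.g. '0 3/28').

C = [2/47, 7/47, 9/47, 17/47, 17/47, 17/47, 19/47, 28/47, 37/47, 40/47, 44/47, 1]
j=0 picked index 1: u0 ∈ [2/47, 7/47)
j=1 picked index 2: u0 ∈ [37/564, 61/564)
j=2 picked index 3: u0 ∈ [7/282, 55/282)
j=3 picked index 3: u0 ∈ [-11/188, 21/188)
j=4 picked index 7: u0 ∈ [10/141, 37/141)
j=5 picked index 7: u0 ∈ [-7/564, 101/564)
j=6 picked index 7: u0 ∈ [-9/94, 9/94)
j=7 picked index 8: u0 ∈ [7/564, 115/564)
j=8 picked index 8: u0 ∈ [-10/141, 17/141)
j=9 picked index 9: u0 ∈ [7/188, 19/188)
j=10 picked index 10: u0 ∈ [5/282, 29/282)
j=11 picked index 11: u0 ∈ [11/564, 1/12)
intersection: [10/141, 1/12)

10/141 1/12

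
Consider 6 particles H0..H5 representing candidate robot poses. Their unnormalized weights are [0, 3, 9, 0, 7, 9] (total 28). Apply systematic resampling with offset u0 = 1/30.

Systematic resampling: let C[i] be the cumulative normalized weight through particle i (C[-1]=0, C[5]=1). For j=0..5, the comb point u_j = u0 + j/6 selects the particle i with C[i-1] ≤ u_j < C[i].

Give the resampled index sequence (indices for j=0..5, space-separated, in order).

1 2 2 4 5 5

C = [0, 3/28, 3/7, 3/7, 19/28, 1]
j=0: u_0=1/30 ∈ [0, 3/28) → index 1
j=1: u_1=1/5 ∈ [3/28, 3/7) → index 2
j=2: u_2=11/30 ∈ [3/28, 3/7) → index 2
j=3: u_3=8/15 ∈ [3/7, 19/28) → index 4
j=4: u_4=7/10 ∈ [19/28, 1) → index 5
j=5: u_5=13/15 ∈ [19/28, 1) → index 5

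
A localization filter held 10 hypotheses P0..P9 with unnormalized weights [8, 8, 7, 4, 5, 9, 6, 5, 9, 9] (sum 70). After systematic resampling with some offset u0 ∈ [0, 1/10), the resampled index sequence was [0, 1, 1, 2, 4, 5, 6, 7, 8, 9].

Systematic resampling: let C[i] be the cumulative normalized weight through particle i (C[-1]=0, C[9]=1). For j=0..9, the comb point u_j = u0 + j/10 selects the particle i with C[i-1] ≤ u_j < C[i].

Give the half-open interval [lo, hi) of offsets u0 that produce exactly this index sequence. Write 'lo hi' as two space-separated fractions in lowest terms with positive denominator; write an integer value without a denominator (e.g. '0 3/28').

1/70 1/35

C = [4/35, 8/35, 23/70, 27/70, 16/35, 41/70, 47/70, 26/35, 61/70, 1]
j=0 picked index 0: u0 ∈ [0, 4/35)
j=1 picked index 1: u0 ∈ [1/70, 9/70)
j=2 picked index 1: u0 ∈ [-3/35, 1/35)
j=3 picked index 2: u0 ∈ [-1/14, 1/35)
j=4 picked index 4: u0 ∈ [-1/70, 2/35)
j=5 picked index 5: u0 ∈ [-3/70, 3/35)
j=6 picked index 6: u0 ∈ [-1/70, 1/14)
j=7 picked index 7: u0 ∈ [-1/35, 3/70)
j=8 picked index 8: u0 ∈ [-2/35, 1/14)
j=9 picked index 9: u0 ∈ [-1/35, 1/10)
intersection: [1/70, 1/35)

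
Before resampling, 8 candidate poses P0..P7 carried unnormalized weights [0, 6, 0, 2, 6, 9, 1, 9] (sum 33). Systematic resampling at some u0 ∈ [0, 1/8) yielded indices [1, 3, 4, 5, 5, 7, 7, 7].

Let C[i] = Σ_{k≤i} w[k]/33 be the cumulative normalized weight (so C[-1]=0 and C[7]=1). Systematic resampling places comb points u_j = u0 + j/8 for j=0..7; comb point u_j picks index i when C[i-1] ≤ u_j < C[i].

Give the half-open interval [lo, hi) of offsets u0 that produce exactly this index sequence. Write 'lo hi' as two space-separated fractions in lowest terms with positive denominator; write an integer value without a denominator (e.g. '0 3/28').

C = [0, 2/11, 2/11, 8/33, 14/33, 23/33, 8/11, 1]
j=0 picked index 1: u0 ∈ [0, 2/11)
j=1 picked index 3: u0 ∈ [5/88, 31/264)
j=2 picked index 4: u0 ∈ [-1/132, 23/132)
j=3 picked index 5: u0 ∈ [13/264, 85/264)
j=4 picked index 5: u0 ∈ [-5/66, 13/66)
j=5 picked index 7: u0 ∈ [9/88, 3/8)
j=6 picked index 7: u0 ∈ [-1/44, 1/4)
j=7 picked index 7: u0 ∈ [-13/88, 1/8)
intersection: [9/88, 31/264)

9/88 31/264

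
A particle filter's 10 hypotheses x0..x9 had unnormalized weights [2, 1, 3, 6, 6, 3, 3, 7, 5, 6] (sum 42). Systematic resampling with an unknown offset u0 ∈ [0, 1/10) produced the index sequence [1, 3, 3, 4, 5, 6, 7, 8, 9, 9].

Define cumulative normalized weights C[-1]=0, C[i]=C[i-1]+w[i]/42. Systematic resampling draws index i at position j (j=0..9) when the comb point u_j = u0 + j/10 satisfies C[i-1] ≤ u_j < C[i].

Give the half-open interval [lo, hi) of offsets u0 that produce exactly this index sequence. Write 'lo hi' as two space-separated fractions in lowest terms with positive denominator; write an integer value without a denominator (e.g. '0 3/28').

C = [1/21, 1/14, 1/7, 2/7, 3/7, 1/2, 4/7, 31/42, 6/7, 1]
j=0 picked index 1: u0 ∈ [1/21, 1/14)
j=1 picked index 3: u0 ∈ [3/70, 13/70)
j=2 picked index 3: u0 ∈ [-2/35, 3/35)
j=3 picked index 4: u0 ∈ [-1/70, 9/70)
j=4 picked index 5: u0 ∈ [1/35, 1/10)
j=5 picked index 6: u0 ∈ [0, 1/14)
j=6 picked index 7: u0 ∈ [-1/35, 29/210)
j=7 picked index 8: u0 ∈ [4/105, 11/70)
j=8 picked index 9: u0 ∈ [2/35, 1/5)
j=9 picked index 9: u0 ∈ [-3/70, 1/10)
intersection: [2/35, 1/14)

2/35 1/14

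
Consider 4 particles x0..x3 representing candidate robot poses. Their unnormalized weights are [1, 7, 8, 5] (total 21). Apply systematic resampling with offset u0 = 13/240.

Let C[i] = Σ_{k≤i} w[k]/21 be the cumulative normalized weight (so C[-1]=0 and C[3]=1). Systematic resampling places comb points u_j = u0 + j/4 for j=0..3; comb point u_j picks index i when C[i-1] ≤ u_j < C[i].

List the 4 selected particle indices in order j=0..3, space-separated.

1 1 2 3

C = [1/21, 8/21, 16/21, 1]
j=0: u_0=13/240 ∈ [1/21, 8/21) → index 1
j=1: u_1=73/240 ∈ [1/21, 8/21) → index 1
j=2: u_2=133/240 ∈ [8/21, 16/21) → index 2
j=3: u_3=193/240 ∈ [16/21, 1) → index 3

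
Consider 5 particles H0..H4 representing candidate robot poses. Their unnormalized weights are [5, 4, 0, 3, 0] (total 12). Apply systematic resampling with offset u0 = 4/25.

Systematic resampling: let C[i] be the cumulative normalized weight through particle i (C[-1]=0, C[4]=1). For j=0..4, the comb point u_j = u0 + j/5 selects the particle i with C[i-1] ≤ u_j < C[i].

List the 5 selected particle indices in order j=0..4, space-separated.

0 0 1 3 3

C = [5/12, 3/4, 3/4, 1, 1]
j=0: u_0=4/25 ∈ [0, 5/12) → index 0
j=1: u_1=9/25 ∈ [0, 5/12) → index 0
j=2: u_2=14/25 ∈ [5/12, 3/4) → index 1
j=3: u_3=19/25 ∈ [3/4, 1) → index 3
j=4: u_4=24/25 ∈ [3/4, 1) → index 3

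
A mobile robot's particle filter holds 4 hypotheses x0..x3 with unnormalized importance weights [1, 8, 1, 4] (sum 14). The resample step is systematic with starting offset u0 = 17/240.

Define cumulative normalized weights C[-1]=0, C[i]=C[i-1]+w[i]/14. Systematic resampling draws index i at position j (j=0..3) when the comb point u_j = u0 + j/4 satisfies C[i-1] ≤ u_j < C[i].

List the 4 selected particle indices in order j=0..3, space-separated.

0 1 1 3

C = [1/14, 9/14, 5/7, 1]
j=0: u_0=17/240 ∈ [0, 1/14) → index 0
j=1: u_1=77/240 ∈ [1/14, 9/14) → index 1
j=2: u_2=137/240 ∈ [1/14, 9/14) → index 1
j=3: u_3=197/240 ∈ [5/7, 1) → index 3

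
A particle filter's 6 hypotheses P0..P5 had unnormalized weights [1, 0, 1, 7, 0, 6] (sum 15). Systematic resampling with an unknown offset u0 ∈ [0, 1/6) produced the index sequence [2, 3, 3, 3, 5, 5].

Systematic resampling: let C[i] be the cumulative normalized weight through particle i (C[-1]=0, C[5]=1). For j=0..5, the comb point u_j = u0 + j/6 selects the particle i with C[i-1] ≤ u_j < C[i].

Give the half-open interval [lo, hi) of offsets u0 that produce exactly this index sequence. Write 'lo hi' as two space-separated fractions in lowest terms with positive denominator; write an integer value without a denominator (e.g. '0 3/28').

C = [1/15, 1/15, 2/15, 3/5, 3/5, 1]
j=0 picked index 2: u0 ∈ [1/15, 2/15)
j=1 picked index 3: u0 ∈ [-1/30, 13/30)
j=2 picked index 3: u0 ∈ [-1/5, 4/15)
j=3 picked index 3: u0 ∈ [-11/30, 1/10)
j=4 picked index 5: u0 ∈ [-1/15, 1/3)
j=5 picked index 5: u0 ∈ [-7/30, 1/6)
intersection: [1/15, 1/10)

1/15 1/10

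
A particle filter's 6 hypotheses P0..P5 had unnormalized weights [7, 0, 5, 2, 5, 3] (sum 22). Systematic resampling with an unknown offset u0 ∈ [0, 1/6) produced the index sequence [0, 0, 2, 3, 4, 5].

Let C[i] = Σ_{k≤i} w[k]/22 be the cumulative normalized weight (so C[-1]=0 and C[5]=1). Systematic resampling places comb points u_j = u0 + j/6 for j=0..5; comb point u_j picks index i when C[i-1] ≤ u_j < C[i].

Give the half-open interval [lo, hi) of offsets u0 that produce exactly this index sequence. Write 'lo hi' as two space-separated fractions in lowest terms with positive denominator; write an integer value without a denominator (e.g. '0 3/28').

C = [7/22, 7/22, 6/11, 7/11, 19/22, 1]
j=0 picked index 0: u0 ∈ [0, 7/22)
j=1 picked index 0: u0 ∈ [-1/6, 5/33)
j=2 picked index 2: u0 ∈ [-1/66, 7/33)
j=3 picked index 3: u0 ∈ [1/22, 3/22)
j=4 picked index 4: u0 ∈ [-1/33, 13/66)
j=5 picked index 5: u0 ∈ [1/33, 1/6)
intersection: [1/22, 3/22)

1/22 3/22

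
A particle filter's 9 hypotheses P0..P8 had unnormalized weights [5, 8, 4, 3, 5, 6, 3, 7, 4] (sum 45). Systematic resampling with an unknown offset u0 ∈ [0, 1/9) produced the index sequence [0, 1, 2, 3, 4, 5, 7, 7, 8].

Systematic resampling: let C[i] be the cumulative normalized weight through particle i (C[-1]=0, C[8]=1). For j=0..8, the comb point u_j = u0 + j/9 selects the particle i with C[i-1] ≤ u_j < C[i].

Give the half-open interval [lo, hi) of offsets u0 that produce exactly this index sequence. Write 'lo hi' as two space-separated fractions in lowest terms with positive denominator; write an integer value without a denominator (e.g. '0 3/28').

4/45 1/9

C = [1/9, 13/45, 17/45, 4/9, 5/9, 31/45, 34/45, 41/45, 1]
j=0 picked index 0: u0 ∈ [0, 1/9)
j=1 picked index 1: u0 ∈ [0, 8/45)
j=2 picked index 2: u0 ∈ [1/15, 7/45)
j=3 picked index 3: u0 ∈ [2/45, 1/9)
j=4 picked index 4: u0 ∈ [0, 1/9)
j=5 picked index 5: u0 ∈ [0, 2/15)
j=6 picked index 7: u0 ∈ [4/45, 11/45)
j=7 picked index 7: u0 ∈ [-1/45, 2/15)
j=8 picked index 8: u0 ∈ [1/45, 1/9)
intersection: [4/45, 1/9)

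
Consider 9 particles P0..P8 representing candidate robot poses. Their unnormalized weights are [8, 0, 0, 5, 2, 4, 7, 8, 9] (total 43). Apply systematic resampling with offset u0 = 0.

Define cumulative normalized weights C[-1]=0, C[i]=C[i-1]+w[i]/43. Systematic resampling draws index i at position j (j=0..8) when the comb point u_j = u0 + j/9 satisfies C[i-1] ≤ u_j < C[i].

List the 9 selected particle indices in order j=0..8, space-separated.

C = [8/43, 8/43, 8/43, 13/43, 15/43, 19/43, 26/43, 34/43, 1]
j=0: u_0=0 ∈ [0, 8/43) → index 0
j=1: u_1=1/9 ∈ [0, 8/43) → index 0
j=2: u_2=2/9 ∈ [8/43, 13/43) → index 3
j=3: u_3=1/3 ∈ [13/43, 15/43) → index 4
j=4: u_4=4/9 ∈ [19/43, 26/43) → index 6
j=5: u_5=5/9 ∈ [19/43, 26/43) → index 6
j=6: u_6=2/3 ∈ [26/43, 34/43) → index 7
j=7: u_7=7/9 ∈ [26/43, 34/43) → index 7
j=8: u_8=8/9 ∈ [34/43, 1) → index 8

0 0 3 4 6 6 7 7 8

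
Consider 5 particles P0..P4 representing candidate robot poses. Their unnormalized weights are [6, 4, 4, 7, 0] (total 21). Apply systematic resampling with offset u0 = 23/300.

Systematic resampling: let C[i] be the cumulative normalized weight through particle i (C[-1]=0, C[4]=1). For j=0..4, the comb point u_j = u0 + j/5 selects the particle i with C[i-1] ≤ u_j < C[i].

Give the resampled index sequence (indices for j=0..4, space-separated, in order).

0 0 2 3 3

C = [2/7, 10/21, 2/3, 1, 1]
j=0: u_0=23/300 ∈ [0, 2/7) → index 0
j=1: u_1=83/300 ∈ [0, 2/7) → index 0
j=2: u_2=143/300 ∈ [10/21, 2/3) → index 2
j=3: u_3=203/300 ∈ [2/3, 1) → index 3
j=4: u_4=263/300 ∈ [2/3, 1) → index 3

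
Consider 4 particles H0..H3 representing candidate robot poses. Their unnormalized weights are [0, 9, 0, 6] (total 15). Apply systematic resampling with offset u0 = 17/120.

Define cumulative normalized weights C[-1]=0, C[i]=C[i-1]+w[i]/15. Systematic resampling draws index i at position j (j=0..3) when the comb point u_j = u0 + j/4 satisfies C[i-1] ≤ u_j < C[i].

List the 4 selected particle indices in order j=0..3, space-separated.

C = [0, 3/5, 3/5, 1]
j=0: u_0=17/120 ∈ [0, 3/5) → index 1
j=1: u_1=47/120 ∈ [0, 3/5) → index 1
j=2: u_2=77/120 ∈ [3/5, 1) → index 3
j=3: u_3=107/120 ∈ [3/5, 1) → index 3

1 1 3 3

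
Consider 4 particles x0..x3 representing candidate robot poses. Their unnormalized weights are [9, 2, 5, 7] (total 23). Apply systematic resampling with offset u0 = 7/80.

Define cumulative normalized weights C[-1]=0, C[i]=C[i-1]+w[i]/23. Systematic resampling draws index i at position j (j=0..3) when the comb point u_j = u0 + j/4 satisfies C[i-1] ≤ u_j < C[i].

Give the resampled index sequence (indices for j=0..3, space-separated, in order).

0 0 2 3

C = [9/23, 11/23, 16/23, 1]
j=0: u_0=7/80 ∈ [0, 9/23) → index 0
j=1: u_1=27/80 ∈ [0, 9/23) → index 0
j=2: u_2=47/80 ∈ [11/23, 16/23) → index 2
j=3: u_3=67/80 ∈ [16/23, 1) → index 3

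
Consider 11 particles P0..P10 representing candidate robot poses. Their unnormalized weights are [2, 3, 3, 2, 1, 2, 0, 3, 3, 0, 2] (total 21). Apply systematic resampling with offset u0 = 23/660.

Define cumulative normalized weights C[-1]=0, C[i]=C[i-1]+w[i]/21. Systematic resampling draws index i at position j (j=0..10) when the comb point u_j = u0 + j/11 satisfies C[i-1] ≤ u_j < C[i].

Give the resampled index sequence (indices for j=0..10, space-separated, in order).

0 1 1 2 3 4 5 7 8 8 10

C = [2/21, 5/21, 8/21, 10/21, 11/21, 13/21, 13/21, 16/21, 19/21, 19/21, 1]
j=0: u_0=23/660 ∈ [0, 2/21) → index 0
j=1: u_1=83/660 ∈ [2/21, 5/21) → index 1
j=2: u_2=13/60 ∈ [2/21, 5/21) → index 1
j=3: u_3=203/660 ∈ [5/21, 8/21) → index 2
j=4: u_4=263/660 ∈ [8/21, 10/21) → index 3
j=5: u_5=323/660 ∈ [10/21, 11/21) → index 4
j=6: u_6=383/660 ∈ [11/21, 13/21) → index 5
j=7: u_7=443/660 ∈ [13/21, 16/21) → index 7
j=8: u_8=503/660 ∈ [16/21, 19/21) → index 8
j=9: u_9=563/660 ∈ [16/21, 19/21) → index 8
j=10: u_10=623/660 ∈ [19/21, 1) → index 10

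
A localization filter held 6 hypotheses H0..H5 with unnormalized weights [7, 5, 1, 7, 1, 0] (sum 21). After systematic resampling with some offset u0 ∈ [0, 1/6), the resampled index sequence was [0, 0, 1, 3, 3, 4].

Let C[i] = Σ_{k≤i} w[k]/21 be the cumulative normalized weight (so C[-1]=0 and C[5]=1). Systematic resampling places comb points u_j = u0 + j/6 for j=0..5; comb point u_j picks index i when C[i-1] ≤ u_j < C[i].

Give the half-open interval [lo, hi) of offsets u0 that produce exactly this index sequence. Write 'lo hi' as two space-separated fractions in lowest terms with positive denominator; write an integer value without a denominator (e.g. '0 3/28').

C = [1/3, 4/7, 13/21, 20/21, 1, 1]
j=0 picked index 0: u0 ∈ [0, 1/3)
j=1 picked index 0: u0 ∈ [-1/6, 1/6)
j=2 picked index 1: u0 ∈ [0, 5/21)
j=3 picked index 3: u0 ∈ [5/42, 19/42)
j=4 picked index 3: u0 ∈ [-1/21, 2/7)
j=5 picked index 4: u0 ∈ [5/42, 1/6)
intersection: [5/42, 1/6)

5/42 1/6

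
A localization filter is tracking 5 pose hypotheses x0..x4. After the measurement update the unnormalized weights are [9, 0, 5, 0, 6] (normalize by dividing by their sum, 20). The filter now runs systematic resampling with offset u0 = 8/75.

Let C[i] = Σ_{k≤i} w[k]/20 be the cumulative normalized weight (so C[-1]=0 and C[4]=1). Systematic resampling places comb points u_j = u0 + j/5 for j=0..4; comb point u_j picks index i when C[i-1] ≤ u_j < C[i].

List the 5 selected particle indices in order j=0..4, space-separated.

0 0 2 4 4

C = [9/20, 9/20, 7/10, 7/10, 1]
j=0: u_0=8/75 ∈ [0, 9/20) → index 0
j=1: u_1=23/75 ∈ [0, 9/20) → index 0
j=2: u_2=38/75 ∈ [9/20, 7/10) → index 2
j=3: u_3=53/75 ∈ [7/10, 1) → index 4
j=4: u_4=68/75 ∈ [7/10, 1) → index 4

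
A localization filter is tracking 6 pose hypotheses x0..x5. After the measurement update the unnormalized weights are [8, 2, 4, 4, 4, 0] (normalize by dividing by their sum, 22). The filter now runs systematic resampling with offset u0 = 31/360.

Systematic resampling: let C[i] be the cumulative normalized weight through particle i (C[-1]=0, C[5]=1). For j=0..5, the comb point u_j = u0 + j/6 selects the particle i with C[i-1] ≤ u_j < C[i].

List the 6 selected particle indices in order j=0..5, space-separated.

C = [4/11, 5/11, 7/11, 9/11, 1, 1]
j=0: u_0=31/360 ∈ [0, 4/11) → index 0
j=1: u_1=91/360 ∈ [0, 4/11) → index 0
j=2: u_2=151/360 ∈ [4/11, 5/11) → index 1
j=3: u_3=211/360 ∈ [5/11, 7/11) → index 2
j=4: u_4=271/360 ∈ [7/11, 9/11) → index 3
j=5: u_5=331/360 ∈ [9/11, 1) → index 4

0 0 1 2 3 4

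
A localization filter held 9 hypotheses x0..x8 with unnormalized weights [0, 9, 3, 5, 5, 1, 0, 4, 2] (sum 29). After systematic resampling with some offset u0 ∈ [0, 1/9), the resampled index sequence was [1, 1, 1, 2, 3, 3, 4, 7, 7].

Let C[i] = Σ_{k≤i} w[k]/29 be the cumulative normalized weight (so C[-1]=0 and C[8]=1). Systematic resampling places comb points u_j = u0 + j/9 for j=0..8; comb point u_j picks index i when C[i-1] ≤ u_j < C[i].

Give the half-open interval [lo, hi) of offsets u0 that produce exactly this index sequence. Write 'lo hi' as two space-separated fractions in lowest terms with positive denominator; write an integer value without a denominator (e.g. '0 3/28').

C = [0, 9/29, 12/29, 17/29, 22/29, 23/29, 23/29, 27/29, 1]
j=0 picked index 1: u0 ∈ [0, 9/29)
j=1 picked index 1: u0 ∈ [-1/9, 52/261)
j=2 picked index 1: u0 ∈ [-2/9, 23/261)
j=3 picked index 2: u0 ∈ [-2/87, 7/87)
j=4 picked index 3: u0 ∈ [-8/261, 37/261)
j=5 picked index 3: u0 ∈ [-37/261, 8/261)
j=6 picked index 4: u0 ∈ [-7/87, 8/87)
j=7 picked index 7: u0 ∈ [4/261, 40/261)
j=8 picked index 7: u0 ∈ [-25/261, 11/261)
intersection: [4/261, 8/261)

4/261 8/261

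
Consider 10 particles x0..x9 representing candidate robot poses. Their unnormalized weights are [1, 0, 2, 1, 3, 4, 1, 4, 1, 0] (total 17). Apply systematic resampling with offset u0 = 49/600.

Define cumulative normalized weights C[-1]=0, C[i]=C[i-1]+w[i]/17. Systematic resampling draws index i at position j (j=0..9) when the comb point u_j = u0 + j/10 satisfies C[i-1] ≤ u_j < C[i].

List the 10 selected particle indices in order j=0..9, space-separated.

C = [1/17, 1/17, 3/17, 4/17, 7/17, 11/17, 12/17, 16/17, 1, 1]
j=0: u_0=49/600 ∈ [1/17, 3/17) → index 2
j=1: u_1=109/600 ∈ [3/17, 4/17) → index 3
j=2: u_2=169/600 ∈ [4/17, 7/17) → index 4
j=3: u_3=229/600 ∈ [4/17, 7/17) → index 4
j=4: u_4=289/600 ∈ [7/17, 11/17) → index 5
j=5: u_5=349/600 ∈ [7/17, 11/17) → index 5
j=6: u_6=409/600 ∈ [11/17, 12/17) → index 6
j=7: u_7=469/600 ∈ [12/17, 16/17) → index 7
j=8: u_8=529/600 ∈ [12/17, 16/17) → index 7
j=9: u_9=589/600 ∈ [16/17, 1) → index 8

2 3 4 4 5 5 6 7 7 8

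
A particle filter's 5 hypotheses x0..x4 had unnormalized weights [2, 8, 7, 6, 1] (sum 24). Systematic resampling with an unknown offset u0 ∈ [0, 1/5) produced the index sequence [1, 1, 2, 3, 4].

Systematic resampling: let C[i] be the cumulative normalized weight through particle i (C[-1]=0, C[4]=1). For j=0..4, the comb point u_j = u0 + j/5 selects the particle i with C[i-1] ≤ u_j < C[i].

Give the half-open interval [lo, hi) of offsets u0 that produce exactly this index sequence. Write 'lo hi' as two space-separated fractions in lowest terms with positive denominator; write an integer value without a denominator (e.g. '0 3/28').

19/120 1/5

C = [1/12, 5/12, 17/24, 23/24, 1]
j=0 picked index 1: u0 ∈ [1/12, 5/12)
j=1 picked index 1: u0 ∈ [-7/60, 13/60)
j=2 picked index 2: u0 ∈ [1/60, 37/120)
j=3 picked index 3: u0 ∈ [13/120, 43/120)
j=4 picked index 4: u0 ∈ [19/120, 1/5)
intersection: [19/120, 1/5)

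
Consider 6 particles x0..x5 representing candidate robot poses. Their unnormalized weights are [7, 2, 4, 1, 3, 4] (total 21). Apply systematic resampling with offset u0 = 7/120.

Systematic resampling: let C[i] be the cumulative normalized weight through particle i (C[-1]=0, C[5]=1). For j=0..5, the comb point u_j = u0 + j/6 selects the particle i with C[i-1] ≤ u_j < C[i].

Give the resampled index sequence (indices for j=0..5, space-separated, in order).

C = [1/3, 3/7, 13/21, 2/3, 17/21, 1]
j=0: u_0=7/120 ∈ [0, 1/3) → index 0
j=1: u_1=9/40 ∈ [0, 1/3) → index 0
j=2: u_2=47/120 ∈ [1/3, 3/7) → index 1
j=3: u_3=67/120 ∈ [3/7, 13/21) → index 2
j=4: u_4=29/40 ∈ [2/3, 17/21) → index 4
j=5: u_5=107/120 ∈ [17/21, 1) → index 5

0 0 1 2 4 5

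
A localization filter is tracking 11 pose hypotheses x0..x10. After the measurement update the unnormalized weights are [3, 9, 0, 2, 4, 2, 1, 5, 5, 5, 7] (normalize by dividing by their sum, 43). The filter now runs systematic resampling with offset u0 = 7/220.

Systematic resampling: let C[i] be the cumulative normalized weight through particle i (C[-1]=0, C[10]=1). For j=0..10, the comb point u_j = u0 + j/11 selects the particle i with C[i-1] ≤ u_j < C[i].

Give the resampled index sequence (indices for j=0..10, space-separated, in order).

C = [3/43, 12/43, 12/43, 14/43, 18/43, 20/43, 21/43, 26/43, 31/43, 36/43, 1]
j=0: u_0=7/220 ∈ [0, 3/43) → index 0
j=1: u_1=27/220 ∈ [3/43, 12/43) → index 1
j=2: u_2=47/220 ∈ [3/43, 12/43) → index 1
j=3: u_3=67/220 ∈ [12/43, 14/43) → index 3
j=4: u_4=87/220 ∈ [14/43, 18/43) → index 4
j=5: u_5=107/220 ∈ [20/43, 21/43) → index 6
j=6: u_6=127/220 ∈ [21/43, 26/43) → index 7
j=7: u_7=147/220 ∈ [26/43, 31/43) → index 8
j=8: u_8=167/220 ∈ [31/43, 36/43) → index 9
j=9: u_9=17/20 ∈ [36/43, 1) → index 10
j=10: u_10=207/220 ∈ [36/43, 1) → index 10

0 1 1 3 4 6 7 8 9 10 10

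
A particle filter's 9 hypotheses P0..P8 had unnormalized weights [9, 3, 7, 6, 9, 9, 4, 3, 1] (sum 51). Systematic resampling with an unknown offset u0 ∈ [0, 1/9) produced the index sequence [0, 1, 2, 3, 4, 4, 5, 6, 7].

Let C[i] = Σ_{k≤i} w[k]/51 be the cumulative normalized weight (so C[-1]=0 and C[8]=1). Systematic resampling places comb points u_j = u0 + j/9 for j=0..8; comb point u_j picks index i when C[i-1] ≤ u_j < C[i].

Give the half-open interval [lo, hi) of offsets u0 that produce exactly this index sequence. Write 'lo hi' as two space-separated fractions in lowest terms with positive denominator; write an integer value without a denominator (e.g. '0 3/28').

C = [3/17, 4/17, 19/51, 25/51, 2/3, 43/51, 47/51, 50/51, 1]
j=0 picked index 0: u0 ∈ [0, 3/17)
j=1 picked index 1: u0 ∈ [10/153, 19/153)
j=2 picked index 2: u0 ∈ [2/153, 23/153)
j=3 picked index 3: u0 ∈ [2/51, 8/51)
j=4 picked index 4: u0 ∈ [7/153, 2/9)
j=5 picked index 4: u0 ∈ [-10/153, 1/9)
j=6 picked index 5: u0 ∈ [0, 3/17)
j=7 picked index 6: u0 ∈ [10/153, 22/153)
j=8 picked index 7: u0 ∈ [5/153, 14/153)
intersection: [10/153, 14/153)

10/153 14/153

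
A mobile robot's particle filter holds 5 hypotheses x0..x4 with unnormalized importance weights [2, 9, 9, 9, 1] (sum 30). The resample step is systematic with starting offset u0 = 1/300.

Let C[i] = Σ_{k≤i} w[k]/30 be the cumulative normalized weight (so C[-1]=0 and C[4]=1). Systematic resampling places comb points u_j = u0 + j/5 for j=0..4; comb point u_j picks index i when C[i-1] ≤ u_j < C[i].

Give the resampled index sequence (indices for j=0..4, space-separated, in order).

C = [1/15, 11/30, 2/3, 29/30, 1]
j=0: u_0=1/300 ∈ [0, 1/15) → index 0
j=1: u_1=61/300 ∈ [1/15, 11/30) → index 1
j=2: u_2=121/300 ∈ [11/30, 2/3) → index 2
j=3: u_3=181/300 ∈ [11/30, 2/3) → index 2
j=4: u_4=241/300 ∈ [2/3, 29/30) → index 3

0 1 2 2 3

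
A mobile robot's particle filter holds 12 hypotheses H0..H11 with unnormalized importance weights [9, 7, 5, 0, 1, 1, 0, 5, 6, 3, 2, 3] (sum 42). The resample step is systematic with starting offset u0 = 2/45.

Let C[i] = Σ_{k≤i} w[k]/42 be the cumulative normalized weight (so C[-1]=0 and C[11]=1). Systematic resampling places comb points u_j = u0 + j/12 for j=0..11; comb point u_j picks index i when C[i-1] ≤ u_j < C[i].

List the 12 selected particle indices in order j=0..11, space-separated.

0 0 0 1 1 2 5 7 8 8 9 11

C = [3/14, 8/21, 1/2, 1/2, 11/21, 23/42, 23/42, 2/3, 17/21, 37/42, 13/14, 1]
j=0: u_0=2/45 ∈ [0, 3/14) → index 0
j=1: u_1=23/180 ∈ [0, 3/14) → index 0
j=2: u_2=19/90 ∈ [0, 3/14) → index 0
j=3: u_3=53/180 ∈ [3/14, 8/21) → index 1
j=4: u_4=17/45 ∈ [3/14, 8/21) → index 1
j=5: u_5=83/180 ∈ [8/21, 1/2) → index 2
j=6: u_6=49/90 ∈ [11/21, 23/42) → index 5
j=7: u_7=113/180 ∈ [23/42, 2/3) → index 7
j=8: u_8=32/45 ∈ [2/3, 17/21) → index 8
j=9: u_9=143/180 ∈ [2/3, 17/21) → index 8
j=10: u_10=79/90 ∈ [17/21, 37/42) → index 9
j=11: u_11=173/180 ∈ [13/14, 1) → index 11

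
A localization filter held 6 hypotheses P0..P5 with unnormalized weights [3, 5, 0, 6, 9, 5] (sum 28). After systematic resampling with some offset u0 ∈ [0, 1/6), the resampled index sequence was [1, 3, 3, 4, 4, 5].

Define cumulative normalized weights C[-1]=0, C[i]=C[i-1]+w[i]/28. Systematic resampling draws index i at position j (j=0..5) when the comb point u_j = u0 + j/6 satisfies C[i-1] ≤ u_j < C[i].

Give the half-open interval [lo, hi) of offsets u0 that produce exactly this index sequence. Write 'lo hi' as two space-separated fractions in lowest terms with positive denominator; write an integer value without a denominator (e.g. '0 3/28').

5/42 13/84

C = [3/28, 2/7, 2/7, 1/2, 23/28, 1]
j=0 picked index 1: u0 ∈ [3/28, 2/7)
j=1 picked index 3: u0 ∈ [5/42, 1/3)
j=2 picked index 3: u0 ∈ [-1/21, 1/6)
j=3 picked index 4: u0 ∈ [0, 9/28)
j=4 picked index 4: u0 ∈ [-1/6, 13/84)
j=5 picked index 5: u0 ∈ [-1/84, 1/6)
intersection: [5/42, 13/84)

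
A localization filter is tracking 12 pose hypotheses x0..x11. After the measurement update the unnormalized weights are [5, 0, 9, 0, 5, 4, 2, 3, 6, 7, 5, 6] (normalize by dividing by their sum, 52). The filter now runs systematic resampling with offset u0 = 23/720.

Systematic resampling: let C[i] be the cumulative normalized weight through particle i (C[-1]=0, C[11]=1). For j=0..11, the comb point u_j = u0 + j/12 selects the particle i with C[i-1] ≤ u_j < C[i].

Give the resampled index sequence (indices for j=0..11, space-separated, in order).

0 2 2 4 4 6 7 8 9 9 10 11

C = [5/52, 5/52, 7/26, 7/26, 19/52, 23/52, 25/52, 7/13, 17/26, 41/52, 23/26, 1]
j=0: u_0=23/720 ∈ [0, 5/52) → index 0
j=1: u_1=83/720 ∈ [5/52, 7/26) → index 2
j=2: u_2=143/720 ∈ [5/52, 7/26) → index 2
j=3: u_3=203/720 ∈ [7/26, 19/52) → index 4
j=4: u_4=263/720 ∈ [7/26, 19/52) → index 4
j=5: u_5=323/720 ∈ [23/52, 25/52) → index 6
j=6: u_6=383/720 ∈ [25/52, 7/13) → index 7
j=7: u_7=443/720 ∈ [7/13, 17/26) → index 8
j=8: u_8=503/720 ∈ [17/26, 41/52) → index 9
j=9: u_9=563/720 ∈ [17/26, 41/52) → index 9
j=10: u_10=623/720 ∈ [41/52, 23/26) → index 10
j=11: u_11=683/720 ∈ [23/26, 1) → index 11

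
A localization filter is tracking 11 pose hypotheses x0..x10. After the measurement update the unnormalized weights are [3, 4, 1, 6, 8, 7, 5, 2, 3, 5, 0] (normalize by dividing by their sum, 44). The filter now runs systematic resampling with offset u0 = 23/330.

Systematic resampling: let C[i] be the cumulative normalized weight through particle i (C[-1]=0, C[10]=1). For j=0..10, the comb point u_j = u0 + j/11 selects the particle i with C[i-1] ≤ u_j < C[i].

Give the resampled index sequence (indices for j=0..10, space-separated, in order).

C = [3/44, 7/44, 2/11, 7/22, 1/2, 29/44, 17/22, 9/11, 39/44, 1, 1]
j=0: u_0=23/330 ∈ [3/44, 7/44) → index 1
j=1: u_1=53/330 ∈ [7/44, 2/11) → index 2
j=2: u_2=83/330 ∈ [2/11, 7/22) → index 3
j=3: u_3=113/330 ∈ [7/22, 1/2) → index 4
j=4: u_4=13/30 ∈ [7/22, 1/2) → index 4
j=5: u_5=173/330 ∈ [1/2, 29/44) → index 5
j=6: u_6=203/330 ∈ [1/2, 29/44) → index 5
j=7: u_7=233/330 ∈ [29/44, 17/22) → index 6
j=8: u_8=263/330 ∈ [17/22, 9/11) → index 7
j=9: u_9=293/330 ∈ [39/44, 1) → index 9
j=10: u_10=323/330 ∈ [39/44, 1) → index 9

1 2 3 4 4 5 5 6 7 9 9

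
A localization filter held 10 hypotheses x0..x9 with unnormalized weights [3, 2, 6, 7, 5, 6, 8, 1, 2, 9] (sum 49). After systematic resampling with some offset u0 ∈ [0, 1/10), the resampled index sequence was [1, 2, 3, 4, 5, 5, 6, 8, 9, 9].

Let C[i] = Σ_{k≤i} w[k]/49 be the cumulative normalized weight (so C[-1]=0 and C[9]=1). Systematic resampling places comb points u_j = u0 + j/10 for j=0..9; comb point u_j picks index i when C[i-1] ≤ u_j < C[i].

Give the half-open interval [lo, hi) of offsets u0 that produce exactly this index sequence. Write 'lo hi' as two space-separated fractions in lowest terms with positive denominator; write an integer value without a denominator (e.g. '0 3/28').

C = [3/49, 5/49, 11/49, 18/49, 23/49, 29/49, 37/49, 38/49, 40/49, 1]
j=0 picked index 1: u0 ∈ [3/49, 5/49)
j=1 picked index 2: u0 ∈ [1/490, 61/490)
j=2 picked index 3: u0 ∈ [6/245, 41/245)
j=3 picked index 4: u0 ∈ [33/490, 83/490)
j=4 picked index 5: u0 ∈ [17/245, 47/245)
j=5 picked index 5: u0 ∈ [-3/98, 9/98)
j=6 picked index 6: u0 ∈ [-2/245, 38/245)
j=7 picked index 8: u0 ∈ [37/490, 57/490)
j=8 picked index 9: u0 ∈ [4/245, 1/5)
j=9 picked index 9: u0 ∈ [-41/490, 1/10)
intersection: [37/490, 9/98)

37/490 9/98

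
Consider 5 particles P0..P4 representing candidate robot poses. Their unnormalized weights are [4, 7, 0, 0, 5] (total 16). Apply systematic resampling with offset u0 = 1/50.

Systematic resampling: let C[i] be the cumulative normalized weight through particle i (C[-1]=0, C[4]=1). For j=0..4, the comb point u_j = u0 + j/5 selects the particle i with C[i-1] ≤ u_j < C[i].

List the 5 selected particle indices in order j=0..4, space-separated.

C = [1/4, 11/16, 11/16, 11/16, 1]
j=0: u_0=1/50 ∈ [0, 1/4) → index 0
j=1: u_1=11/50 ∈ [0, 1/4) → index 0
j=2: u_2=21/50 ∈ [1/4, 11/16) → index 1
j=3: u_3=31/50 ∈ [1/4, 11/16) → index 1
j=4: u_4=41/50 ∈ [11/16, 1) → index 4

0 0 1 1 4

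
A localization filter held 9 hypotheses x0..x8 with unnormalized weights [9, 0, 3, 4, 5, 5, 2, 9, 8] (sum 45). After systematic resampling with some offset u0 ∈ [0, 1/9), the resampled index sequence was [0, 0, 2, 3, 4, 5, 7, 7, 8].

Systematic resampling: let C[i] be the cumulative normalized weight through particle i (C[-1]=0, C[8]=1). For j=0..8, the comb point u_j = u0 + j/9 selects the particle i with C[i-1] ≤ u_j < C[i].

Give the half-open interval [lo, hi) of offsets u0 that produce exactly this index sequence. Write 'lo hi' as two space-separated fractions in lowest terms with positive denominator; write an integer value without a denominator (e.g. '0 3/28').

C = [1/5, 1/5, 4/15, 16/45, 7/15, 26/45, 28/45, 37/45, 1]
j=0 picked index 0: u0 ∈ [0, 1/5)
j=1 picked index 0: u0 ∈ [-1/9, 4/45)
j=2 picked index 2: u0 ∈ [-1/45, 2/45)
j=3 picked index 3: u0 ∈ [-1/15, 1/45)
j=4 picked index 4: u0 ∈ [-4/45, 1/45)
j=5 picked index 5: u0 ∈ [-4/45, 1/45)
j=6 picked index 7: u0 ∈ [-2/45, 7/45)
j=7 picked index 7: u0 ∈ [-7/45, 2/45)
j=8 picked index 8: u0 ∈ [-1/15, 1/9)
intersection: [0, 1/45)

0 1/45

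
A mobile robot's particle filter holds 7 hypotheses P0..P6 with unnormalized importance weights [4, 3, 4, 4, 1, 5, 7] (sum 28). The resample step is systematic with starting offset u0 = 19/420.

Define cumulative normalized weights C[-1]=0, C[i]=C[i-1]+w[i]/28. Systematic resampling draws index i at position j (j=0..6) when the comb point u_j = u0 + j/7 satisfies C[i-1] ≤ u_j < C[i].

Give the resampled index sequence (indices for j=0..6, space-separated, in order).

0 1 2 3 5 6 6

C = [1/7, 1/4, 11/28, 15/28, 4/7, 3/4, 1]
j=0: u_0=19/420 ∈ [0, 1/7) → index 0
j=1: u_1=79/420 ∈ [1/7, 1/4) → index 1
j=2: u_2=139/420 ∈ [1/4, 11/28) → index 2
j=3: u_3=199/420 ∈ [11/28, 15/28) → index 3
j=4: u_4=37/60 ∈ [4/7, 3/4) → index 5
j=5: u_5=319/420 ∈ [3/4, 1) → index 6
j=6: u_6=379/420 ∈ [3/4, 1) → index 6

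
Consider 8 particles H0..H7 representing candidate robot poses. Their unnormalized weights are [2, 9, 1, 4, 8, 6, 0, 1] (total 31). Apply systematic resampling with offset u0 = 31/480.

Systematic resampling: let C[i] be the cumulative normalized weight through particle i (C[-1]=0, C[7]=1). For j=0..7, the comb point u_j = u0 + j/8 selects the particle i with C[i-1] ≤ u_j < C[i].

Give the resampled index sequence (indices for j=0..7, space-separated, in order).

1 1 1 3 4 4 5 5

C = [2/31, 11/31, 12/31, 16/31, 24/31, 30/31, 30/31, 1]
j=0: u_0=31/480 ∈ [2/31, 11/31) → index 1
j=1: u_1=91/480 ∈ [2/31, 11/31) → index 1
j=2: u_2=151/480 ∈ [2/31, 11/31) → index 1
j=3: u_3=211/480 ∈ [12/31, 16/31) → index 3
j=4: u_4=271/480 ∈ [16/31, 24/31) → index 4
j=5: u_5=331/480 ∈ [16/31, 24/31) → index 4
j=6: u_6=391/480 ∈ [24/31, 30/31) → index 5
j=7: u_7=451/480 ∈ [24/31, 30/31) → index 5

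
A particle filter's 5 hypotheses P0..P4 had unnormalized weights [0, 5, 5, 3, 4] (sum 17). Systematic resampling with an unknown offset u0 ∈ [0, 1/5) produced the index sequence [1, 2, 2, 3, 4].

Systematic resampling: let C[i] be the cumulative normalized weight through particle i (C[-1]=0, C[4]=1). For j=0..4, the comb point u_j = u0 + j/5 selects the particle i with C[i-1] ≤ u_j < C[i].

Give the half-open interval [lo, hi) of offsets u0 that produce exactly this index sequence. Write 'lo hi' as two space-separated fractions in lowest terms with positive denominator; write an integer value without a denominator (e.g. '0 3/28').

8/85 14/85

C = [0, 5/17, 10/17, 13/17, 1]
j=0 picked index 1: u0 ∈ [0, 5/17)
j=1 picked index 2: u0 ∈ [8/85, 33/85)
j=2 picked index 2: u0 ∈ [-9/85, 16/85)
j=3 picked index 3: u0 ∈ [-1/85, 14/85)
j=4 picked index 4: u0 ∈ [-3/85, 1/5)
intersection: [8/85, 14/85)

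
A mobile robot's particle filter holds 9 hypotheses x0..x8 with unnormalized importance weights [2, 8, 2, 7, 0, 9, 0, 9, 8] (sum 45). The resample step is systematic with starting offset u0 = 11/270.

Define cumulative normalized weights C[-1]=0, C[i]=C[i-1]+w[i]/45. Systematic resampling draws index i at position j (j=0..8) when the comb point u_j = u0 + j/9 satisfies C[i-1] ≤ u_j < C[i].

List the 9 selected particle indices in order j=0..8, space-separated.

0 1 2 3 5 5 7 7 8

C = [2/45, 2/9, 4/15, 19/45, 19/45, 28/45, 28/45, 37/45, 1]
j=0: u_0=11/270 ∈ [0, 2/45) → index 0
j=1: u_1=41/270 ∈ [2/45, 2/9) → index 1
j=2: u_2=71/270 ∈ [2/9, 4/15) → index 2
j=3: u_3=101/270 ∈ [4/15, 19/45) → index 3
j=4: u_4=131/270 ∈ [19/45, 28/45) → index 5
j=5: u_5=161/270 ∈ [19/45, 28/45) → index 5
j=6: u_6=191/270 ∈ [28/45, 37/45) → index 7
j=7: u_7=221/270 ∈ [28/45, 37/45) → index 7
j=8: u_8=251/270 ∈ [37/45, 1) → index 8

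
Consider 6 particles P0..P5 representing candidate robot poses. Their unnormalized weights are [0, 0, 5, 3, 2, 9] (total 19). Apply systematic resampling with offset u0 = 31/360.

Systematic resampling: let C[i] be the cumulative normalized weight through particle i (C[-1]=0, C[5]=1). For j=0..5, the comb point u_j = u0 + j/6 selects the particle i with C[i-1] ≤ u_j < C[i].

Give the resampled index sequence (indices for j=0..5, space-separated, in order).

2 2 3 5 5 5

C = [0, 0, 5/19, 8/19, 10/19, 1]
j=0: u_0=31/360 ∈ [0, 5/19) → index 2
j=1: u_1=91/360 ∈ [0, 5/19) → index 2
j=2: u_2=151/360 ∈ [5/19, 8/19) → index 3
j=3: u_3=211/360 ∈ [10/19, 1) → index 5
j=4: u_4=271/360 ∈ [10/19, 1) → index 5
j=5: u_5=331/360 ∈ [10/19, 1) → index 5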